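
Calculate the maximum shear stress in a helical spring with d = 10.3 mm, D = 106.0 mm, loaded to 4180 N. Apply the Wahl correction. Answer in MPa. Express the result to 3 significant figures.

1180 MPa

Spring index C = D/d = 106.0/10.3 = 10.2913
K_W = (4C−1)/(4C−4) + 0.615/C = 40.165/37.165 + 0.0598 = 1.1405
τ₀ = 8FD/(πd³) = 8·4180·106.0/(π·10.3³) = 3.54464e+06/3432.9 = 1032.5 MPa
τ_max = K·τ₀ = 1.1405 × 1032.5 = 1177.6 MPa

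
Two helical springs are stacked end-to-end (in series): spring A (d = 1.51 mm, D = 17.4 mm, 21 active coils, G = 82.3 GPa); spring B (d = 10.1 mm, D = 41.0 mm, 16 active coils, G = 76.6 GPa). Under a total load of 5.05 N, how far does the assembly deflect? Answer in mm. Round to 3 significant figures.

k_A = Gd⁴/(8D³N_a) = (82.3×10³)(1.51⁴)/(8·17.4³·21) = 0.48345 N/mm
k_B = Gd⁴/(8D³N_a) = (76.6×10³)(10.1⁴)/(8·41.0³·16) = 90.355 N/mm
Series: 1/k_eq = 1/0.48345 + 1/90.355 = 2.0795; k_eq = 0.48088 N/mm
δ = F/k_eq = 5.05/0.48088 = 10.502 mm

10.5 mm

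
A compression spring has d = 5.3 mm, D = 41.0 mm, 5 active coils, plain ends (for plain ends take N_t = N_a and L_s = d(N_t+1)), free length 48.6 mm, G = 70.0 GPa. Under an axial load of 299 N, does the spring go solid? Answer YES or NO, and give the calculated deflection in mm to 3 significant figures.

k = Gd⁴/(8D³N_a) = (70.0×10³)(5.3⁴)/(8·41.0³·5) = 20.035 N/mm
N_t = 5; L_s = 5.3·6 = 31.8 mm; δ_solid = L₀ − L_s = 48.6 − 31.8 = 16.8 mm
δ = F/k = 299/20.035 = 14.924 mm
δ < δ_solid → spring does not go solid

NO, δ = 14.9 mm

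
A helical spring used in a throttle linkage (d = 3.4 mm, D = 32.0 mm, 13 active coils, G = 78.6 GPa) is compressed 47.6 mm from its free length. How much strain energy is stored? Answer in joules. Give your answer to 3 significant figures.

k = Gd⁴/(8D³N_a) = (78.6×10³)(3.4⁴)/(8·32.0³·13) = 3.0822 N/mm
U = ½kδ² = 0.5 × 3.0822 × 47.6² = 3491.7 N·mm = 3.4917 J

3.49 J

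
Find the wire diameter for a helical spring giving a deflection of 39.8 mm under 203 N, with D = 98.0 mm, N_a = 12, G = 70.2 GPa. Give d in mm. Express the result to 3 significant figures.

9.00 mm

Required rate k = F/δ = 203/39.8 = 5.1005 N/mm
d = (8D³N_a·k / G)^(1/4) = (8·98.0³·12·5.1005 / (70.2×10³))^0.25
  = (6564.9)^0.25 = 9.0013 mm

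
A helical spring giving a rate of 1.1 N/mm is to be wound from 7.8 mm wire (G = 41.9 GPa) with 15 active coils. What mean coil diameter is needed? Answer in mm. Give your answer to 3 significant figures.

D = (Gd⁴/(8N_a·k))^(1/3) = (41.9×10³·7.8⁴/(8·15·1.1))^(1/3)
  = (1.17495e+06)^(1/3) = 105.5211 mm

106 mm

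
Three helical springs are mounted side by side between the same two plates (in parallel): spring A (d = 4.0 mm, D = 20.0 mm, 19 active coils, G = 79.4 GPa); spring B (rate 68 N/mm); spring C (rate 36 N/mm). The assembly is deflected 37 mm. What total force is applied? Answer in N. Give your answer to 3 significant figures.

4470 N

k_A = Gd⁴/(8D³N_a) = (79.4×10³)(4.0⁴)/(8·20.0³·19) = 16.716 N/mm
Parallel: k_eq = 16.716 + 68 + 36 = 120.72 N/mm
F = k_eq·δ = 120.72·37 = 4466.5 N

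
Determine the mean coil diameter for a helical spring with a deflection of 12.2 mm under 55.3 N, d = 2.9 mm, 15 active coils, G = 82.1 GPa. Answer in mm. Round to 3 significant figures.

Required rate k = F/δ = 55.3/12.2 = 4.5328 N/mm
D = (Gd⁴/(8N_a·k))^(1/3) = (82.1×10³·2.9⁴/(8·15·4.5328))^(1/3)
  = (10675.5)^(1/3) = 22.0189 mm

22.0 mm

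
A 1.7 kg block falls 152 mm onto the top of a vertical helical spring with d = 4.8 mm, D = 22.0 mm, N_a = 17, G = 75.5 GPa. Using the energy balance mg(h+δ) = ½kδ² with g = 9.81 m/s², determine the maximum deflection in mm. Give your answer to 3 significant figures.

14.2 mm

k = Gd⁴/(8D³N_a) = (75.5×10³)(4.8⁴)/(8·22.0³·17) = 27.676 N/mm
W = mg = 1.7 × 9.81 = 16.677 N
½kδ² − Wδ − Wh = 0 → δ = (W + √(W² + 2kWh))/k
δ = (16.677 + √(278.12 + 140313))/27.676 = (16.677 + 374.95)/27.676 = 14.151 mm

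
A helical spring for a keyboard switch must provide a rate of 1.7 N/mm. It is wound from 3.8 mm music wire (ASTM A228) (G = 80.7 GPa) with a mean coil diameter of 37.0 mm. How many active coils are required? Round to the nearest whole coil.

N_a = Gd⁴/(8D³k) = (80.7×10³ × 3.8⁴)/(8 × 37.0³ × 1.7)
    = 1.6827e+07 / 688881 = 24.43 → 24 coils

24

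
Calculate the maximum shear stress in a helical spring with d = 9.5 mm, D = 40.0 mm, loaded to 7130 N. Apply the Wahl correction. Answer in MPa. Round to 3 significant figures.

Spring index C = D/d = 40.0/9.5 = 4.2105
K_W = (4C−1)/(4C−4) + 0.615/C = 15.842/12.842 + 0.1461 = 1.3797
τ₀ = 8FD/(πd³) = 8·7130·40.0/(π·9.5³) = 2.2816e+06/2693.5 = 847.07 MPa
τ_max = K·τ₀ = 1.3797 × 847.07 = 1168.7 MPa

1170 MPa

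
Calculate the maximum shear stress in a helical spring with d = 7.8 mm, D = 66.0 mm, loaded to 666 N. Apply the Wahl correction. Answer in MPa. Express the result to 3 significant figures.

277 MPa

Spring index C = D/d = 66.0/7.8 = 8.4615
K_W = (4C−1)/(4C−4) + 0.615/C = 32.846/29.846 + 0.0727 = 1.1732
τ₀ = 8FD/(πd³) = 8·666·66.0/(π·7.8³) = 351648/1490.8 = 235.87 MPa
τ_max = K·τ₀ = 1.1732 × 235.87 = 276.72 MPa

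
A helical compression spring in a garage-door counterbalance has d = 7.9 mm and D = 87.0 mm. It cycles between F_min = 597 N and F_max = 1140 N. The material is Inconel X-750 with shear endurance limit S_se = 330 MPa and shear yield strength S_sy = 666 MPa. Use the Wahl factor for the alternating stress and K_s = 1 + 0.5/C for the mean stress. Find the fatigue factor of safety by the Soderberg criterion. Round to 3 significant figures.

C = D/d = 87.0/7.9 = 11.0127; K_W = (4C−1)/(4C−4)+0.615/C = 1.1308; K_s = 1+0.5/C = 1.0454
F_a = (F_max−F_min)/2 = 271.5 N; F_m = (F_max+F_min)/2 = 868.5 N
τ_a = K_W·8F_aD/(πd³) = 1.1308 × 122 = 137.95 MPa
τ_m = K_s·8F_mD/(πd³) = 1.0454 × 390.25 = 407.97 MPa
Soderberg: 1/n_f = τ_a/S_se + τ_m/S_sy = 137.95/330 + 407.97/666 = 0.41802 + 0.61257 = 1.0306
n_f = 1/1.0306 = 0.9703

0.970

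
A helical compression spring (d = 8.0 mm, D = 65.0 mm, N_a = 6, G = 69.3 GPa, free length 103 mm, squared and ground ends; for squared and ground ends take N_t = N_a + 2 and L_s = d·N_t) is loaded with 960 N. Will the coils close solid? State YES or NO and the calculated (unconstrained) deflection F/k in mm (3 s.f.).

k = Gd⁴/(8D³N_a) = (69.3×10³)(8.0⁴)/(8·65.0³·6) = 21.533 N/mm
N_t = 8; L_s = 8.0·8 = 64 mm; δ_solid = L₀ − L_s = 103 − 64 = 39 mm
δ = F/k = 960/21.533 = 44.582 mm
δ ≥ δ_solid → spring goes solid

YES, δ = 44.6 mm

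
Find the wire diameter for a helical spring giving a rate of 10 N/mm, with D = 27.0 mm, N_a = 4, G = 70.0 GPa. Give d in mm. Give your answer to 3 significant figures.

d = (8D³N_a·k / G)^(1/4) = (8·27.0³·4·10 / (70.0×10³))^0.25
  = (89.979)^0.25 = 3.0799 mm

3.08 mm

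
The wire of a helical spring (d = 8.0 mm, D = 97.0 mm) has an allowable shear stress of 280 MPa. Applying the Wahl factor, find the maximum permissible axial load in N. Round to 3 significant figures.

C = D/d = 97.0/8.0 = 12.1250
K_W = (4C−1)/(4C−4) + 0.615/C = 47.500/44.500 + 0.0507 = 1.1181
τ_max = K·8FD/(πd³) → F_max = τ_allow·πd³/(8DK)
F_max = 280·π·8.0³/(8·97.0·1.1181) = 4.5038e+05/867.67 = 519.06 N

519 N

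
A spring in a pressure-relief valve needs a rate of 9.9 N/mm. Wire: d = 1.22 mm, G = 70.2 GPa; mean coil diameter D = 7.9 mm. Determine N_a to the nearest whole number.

N_a = Gd⁴/(8D³k) = (70.2×10³ × 1.22⁴)/(8 × 7.9³ × 9.9)
    = 155516 / 39048.7 = 3.983 → 4 coils

4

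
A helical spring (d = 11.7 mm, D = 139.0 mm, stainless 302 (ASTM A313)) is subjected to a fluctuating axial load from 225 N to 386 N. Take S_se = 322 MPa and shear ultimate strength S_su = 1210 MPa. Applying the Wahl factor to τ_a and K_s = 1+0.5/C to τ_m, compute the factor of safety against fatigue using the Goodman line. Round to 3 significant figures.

C = D/d = 139.0/11.7 = 11.8803; K_W = (4C−1)/(4C−4)+0.615/C = 1.1207; K_s = 1+0.5/C = 1.0421
F_a = (F_max−F_min)/2 = 80.5 N; F_m = (F_max+F_min)/2 = 305.5 N
τ_a = K_W·8F_aD/(πd³) = 1.1207 × 17.791 = 19.938 MPa
τ_m = K_s·8F_mD/(πd³) = 1.0421 × 67.516 = 70.358 MPa
Goodman: 1/n_f = τ_a/S_se + τ_m/S_su = 19.938/322 + 70.358/1210 = 0.06192 + 0.05815 = 0.12007
n_f = 1/0.12007 = 8.329

8.33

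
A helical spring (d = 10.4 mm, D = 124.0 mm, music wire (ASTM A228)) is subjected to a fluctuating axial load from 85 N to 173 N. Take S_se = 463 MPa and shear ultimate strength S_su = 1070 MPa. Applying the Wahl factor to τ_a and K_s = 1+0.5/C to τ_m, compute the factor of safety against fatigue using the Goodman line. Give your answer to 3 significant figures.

15.3

C = D/d = 124.0/10.4 = 11.9231; K_W = (4C−1)/(4C−4)+0.615/C = 1.1202; K_s = 1+0.5/C = 1.0419
F_a = (F_max−F_min)/2 = 44 N; F_m = (F_max+F_min)/2 = 129 N
τ_a = K_W·8F_aD/(πd³) = 1.1202 × 12.351 = 13.837 MPa
τ_m = K_s·8F_mD/(πd³) = 1.0419 × 36.212 = 37.73 MPa
Goodman: 1/n_f = τ_a/S_se + τ_m/S_su = 13.837/463 + 37.73/1070 = 0.02988 + 0.03526 = 0.065147
n_f = 1/0.065147 = 15.35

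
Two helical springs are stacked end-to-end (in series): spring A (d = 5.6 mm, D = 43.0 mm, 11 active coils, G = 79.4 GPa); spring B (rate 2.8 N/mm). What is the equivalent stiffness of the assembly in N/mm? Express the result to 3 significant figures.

2.24 N/mm

k_A = Gd⁴/(8D³N_a) = (79.4×10³)(5.6⁴)/(8·43.0³·11) = 11.161 N/mm
Series: 1/k_eq = 1/11.161 + 1/2.8 = 0.44674; k_eq = 2.2384 N/mm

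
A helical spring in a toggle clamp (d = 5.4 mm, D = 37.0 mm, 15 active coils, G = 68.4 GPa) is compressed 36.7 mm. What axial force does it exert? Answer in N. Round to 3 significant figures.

k = Gd⁴/(8D³N_a) = (68.4×10³)(5.4⁴)/(8·37.0³·15) = 9.5685 N/mm
F = k·δ = 9.5685 × 36.7 = 351.16 N

351 N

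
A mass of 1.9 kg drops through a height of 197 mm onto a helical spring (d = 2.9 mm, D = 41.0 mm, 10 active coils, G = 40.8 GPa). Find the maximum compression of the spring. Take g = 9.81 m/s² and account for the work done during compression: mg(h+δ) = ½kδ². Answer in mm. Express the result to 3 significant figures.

159 mm

k = Gd⁴/(8D³N_a) = (40.8×10³)(2.9⁴)/(8·41.0³·10) = 0.52337 N/mm
W = mg = 1.9 × 9.81 = 18.639 N
½kδ² − Wδ − Wh = 0 → δ = (W + √(W² + 2kWh))/k
δ = (18.639 + √(347.41 + 3843.52))/0.52337 = (18.639 + 64.737)/0.52337 = 159.31 mm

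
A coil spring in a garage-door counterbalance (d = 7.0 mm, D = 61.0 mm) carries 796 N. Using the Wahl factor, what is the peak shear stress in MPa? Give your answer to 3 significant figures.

421 MPa

Spring index C = D/d = 61.0/7.0 = 8.7143
K_W = (4C−1)/(4C−4) + 0.615/C = 33.857/30.857 + 0.0706 = 1.1678
τ₀ = 8FD/(πd³) = 8·796·61.0/(π·7.0³) = 388448/1077.6 = 360.49 MPa
τ_max = K·τ₀ = 1.1678 × 360.49 = 420.97 MPa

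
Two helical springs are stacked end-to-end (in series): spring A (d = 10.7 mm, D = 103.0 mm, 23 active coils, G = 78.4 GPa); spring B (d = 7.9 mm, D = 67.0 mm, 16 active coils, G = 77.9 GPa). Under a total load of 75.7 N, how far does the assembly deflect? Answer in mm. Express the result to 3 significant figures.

k_A = Gd⁴/(8D³N_a) = (78.4×10³)(10.7⁴)/(8·103.0³·23) = 5.1112 N/mm
k_B = Gd⁴/(8D³N_a) = (77.9×10³)(7.9⁴)/(8·67.0³·16) = 7.8815 N/mm
Series: 1/k_eq = 1/5.1112 + 1/7.8815 = 0.32253; k_eq = 3.1005 N/mm
δ = F/k_eq = 75.7/3.1005 = 24.415 mm

24.4 mm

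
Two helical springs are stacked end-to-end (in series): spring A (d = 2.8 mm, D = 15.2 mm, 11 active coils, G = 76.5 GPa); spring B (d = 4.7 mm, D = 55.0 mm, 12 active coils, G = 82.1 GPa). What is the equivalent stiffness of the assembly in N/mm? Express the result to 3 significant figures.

k_A = Gd⁴/(8D³N_a) = (76.5×10³)(2.8⁴)/(8·15.2³·11) = 15.215 N/mm
k_B = Gd⁴/(8D³N_a) = (82.1×10³)(4.7⁴)/(8·55.0³·12) = 2.5083 N/mm
Series: 1/k_eq = 1/15.215 + 1/2.5083 = 0.4644; k_eq = 2.1533 N/mm

2.15 N/mm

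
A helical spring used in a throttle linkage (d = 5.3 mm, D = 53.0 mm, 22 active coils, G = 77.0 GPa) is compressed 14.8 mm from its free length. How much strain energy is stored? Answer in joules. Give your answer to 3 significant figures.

0.254 J

k = Gd⁴/(8D³N_a) = (77.0×10³)(5.3⁴)/(8·53.0³·22) = 2.3187 N/mm
U = ½kδ² = 0.5 × 2.3187 × 14.8² = 253.95 N·mm = 0.25395 J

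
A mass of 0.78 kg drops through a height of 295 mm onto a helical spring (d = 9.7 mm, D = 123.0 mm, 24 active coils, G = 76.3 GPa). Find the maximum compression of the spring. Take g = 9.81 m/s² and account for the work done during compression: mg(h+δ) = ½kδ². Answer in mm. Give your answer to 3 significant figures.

k = Gd⁴/(8D³N_a) = (76.3×10³)(9.7⁴)/(8·123.0³·24) = 1.8906 N/mm
W = mg = 0.78 × 9.81 = 7.6518 N
½kδ² − Wδ − Wh = 0 → δ = (W + √(W² + 2kWh))/k
δ = (7.6518 + √(58.55 + 8535.14))/1.8906 = (7.6518 + 92.702)/1.8906 = 53.081 mm

53.1 mm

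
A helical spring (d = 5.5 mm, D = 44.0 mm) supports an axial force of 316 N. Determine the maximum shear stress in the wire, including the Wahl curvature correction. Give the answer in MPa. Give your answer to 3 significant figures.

Spring index C = D/d = 44.0/5.5 = 8.0000
K_W = (4C−1)/(4C−4) + 0.615/C = 31.000/28.000 + 0.0769 = 1.1840
τ₀ = 8FD/(πd³) = 8·316·44.0/(π·5.5³) = 111232/522.68 = 212.81 MPa
τ_max = K·τ₀ = 1.1840 × 212.81 = 251.97 MPa

252 MPa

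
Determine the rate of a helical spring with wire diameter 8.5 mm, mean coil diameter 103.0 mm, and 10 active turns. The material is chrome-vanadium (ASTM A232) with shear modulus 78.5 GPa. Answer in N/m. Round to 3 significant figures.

4690 N/m

k = Gd⁴/(8D³N_a) = (78.5×10³ × 8.5⁴) / (8 × 103.0³ × 10)
  = 4.09775e+08 / 8.74182e+07 = 4.6875 N/mm = 4687.5 N/m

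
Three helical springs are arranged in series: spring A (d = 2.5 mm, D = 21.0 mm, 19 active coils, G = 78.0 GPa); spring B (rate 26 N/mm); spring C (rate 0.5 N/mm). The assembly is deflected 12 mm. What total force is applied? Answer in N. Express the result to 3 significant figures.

4.80 N

k_A = Gd⁴/(8D³N_a) = (78.0×10³)(2.5⁴)/(8·21.0³·19) = 2.1645 N/mm
Series: 1/k_eq = 1/2.1645 + 1/26 + 1/0.5 = 2.5005; k_eq = 0.39993 N/mm
F = k_eq·δ = 0.39993·12 = 4.7991 N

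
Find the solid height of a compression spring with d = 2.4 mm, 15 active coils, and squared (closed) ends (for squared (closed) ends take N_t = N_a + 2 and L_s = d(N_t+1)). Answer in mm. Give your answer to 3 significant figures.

43.2 mm

squared (closed) ends: N_t = N_a + 2 = 15 + 2 = 17
L_s = d·(N_t+1) = 2.4 × 18 = 43.2 mm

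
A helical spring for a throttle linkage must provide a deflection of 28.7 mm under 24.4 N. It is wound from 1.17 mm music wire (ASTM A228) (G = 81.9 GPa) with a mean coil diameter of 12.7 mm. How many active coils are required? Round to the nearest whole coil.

11

Required rate k = F/δ = 24.4/28.7 = 0.85017 N/mm
N_a = Gd⁴/(8D³k) = (81.9×10³ × 1.17⁴)/(8 × 12.7³ × 0.85017)
    = 153471 / 13931.9 = 11.02 → 11 coils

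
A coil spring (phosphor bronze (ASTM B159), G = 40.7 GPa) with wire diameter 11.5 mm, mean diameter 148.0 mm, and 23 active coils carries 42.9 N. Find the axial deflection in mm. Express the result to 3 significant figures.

35.9 mm

k = Gd⁴/(8D³N_a) = (40.7×10³)(11.5⁴)/(8·148.0³·23) = 1.1934 N/mm
δ = F/k = 42.9 / 1.1934 = 35.948 mm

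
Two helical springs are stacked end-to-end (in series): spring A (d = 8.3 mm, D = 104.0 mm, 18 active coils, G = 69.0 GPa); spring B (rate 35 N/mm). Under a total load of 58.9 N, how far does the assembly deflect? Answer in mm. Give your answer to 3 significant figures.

30.8 mm

k_A = Gd⁴/(8D³N_a) = (69.0×10³)(8.3⁴)/(8·104.0³·18) = 2.0216 N/mm
Series: 1/k_eq = 1/2.0216 + 1/35 = 0.52322; k_eq = 1.9112 N/mm
δ = F/k_eq = 58.9/1.9112 = 30.818 mm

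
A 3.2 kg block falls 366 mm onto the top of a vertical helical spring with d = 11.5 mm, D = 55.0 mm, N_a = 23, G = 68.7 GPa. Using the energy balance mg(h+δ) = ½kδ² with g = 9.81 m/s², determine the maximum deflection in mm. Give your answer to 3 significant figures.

25.0 mm

k = Gd⁴/(8D³N_a) = (68.7×10³)(11.5⁴)/(8·55.0³·23) = 39.25 N/mm
W = mg = 3.2 × 9.81 = 31.392 N
½kδ² − Wδ − Wh = 0 → δ = (W + √(W² + 2kWh))/k
δ = (31.392 + √(985.46 + 901929))/39.25 = (31.392 + 950.22)/39.25 = 25.009 mm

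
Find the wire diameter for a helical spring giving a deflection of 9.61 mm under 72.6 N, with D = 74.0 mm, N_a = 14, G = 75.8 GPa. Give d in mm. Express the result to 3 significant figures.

8.20 mm

Required rate k = F/δ = 72.6/9.61 = 7.5546 N/mm
d = (8D³N_a·k / G)^(1/4) = (8·74.0³·14·7.5546 / (75.8×10³))^0.25
  = (4523.3)^0.25 = 8.2010 mm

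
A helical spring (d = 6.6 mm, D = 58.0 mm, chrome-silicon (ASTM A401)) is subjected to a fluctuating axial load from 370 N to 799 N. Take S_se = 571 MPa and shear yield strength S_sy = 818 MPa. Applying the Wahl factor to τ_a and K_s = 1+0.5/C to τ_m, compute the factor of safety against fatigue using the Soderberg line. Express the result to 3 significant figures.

C = D/d = 58.0/6.6 = 8.7879; K_W = (4C−1)/(4C−4)+0.615/C = 1.1663; K_s = 1+0.5/C = 1.0569
F_a = (F_max−F_min)/2 = 214.5 N; F_m = (F_max+F_min)/2 = 584.5 N
τ_a = K_W·8F_aD/(πd³) = 1.1663 × 110.2 = 128.52 MPa
τ_m = K_s·8F_mD/(πd³) = 1.0569 × 300.28 = 317.36 MPa
Soderberg: 1/n_f = τ_a/S_se + τ_m/S_sy = 128.52/571 + 317.36/818 = 0.22508 + 0.38797 = 0.61305
n_f = 1/0.61305 = 1.631

1.63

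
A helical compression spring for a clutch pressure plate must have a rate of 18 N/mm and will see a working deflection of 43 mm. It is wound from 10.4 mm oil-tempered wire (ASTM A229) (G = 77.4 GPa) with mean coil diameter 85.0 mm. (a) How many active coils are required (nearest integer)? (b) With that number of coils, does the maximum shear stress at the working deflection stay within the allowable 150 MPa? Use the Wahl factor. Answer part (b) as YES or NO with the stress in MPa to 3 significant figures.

(a) 10 coils; (b) NO, τ_max = 180 MPa

N_a = Gd⁴/(8D³k) = (77.4×10³)(10.4⁴)/(8·85.0³·18) = 10.24 → N_a = 10
Actual rate k = Gd⁴/(8D³·10) = 18.43 N/mm
Working load F = kδ = 18.43·43 = 792.49 N
C = 85.0/10.4 = 8.1731; K_W = (4C−1)/(4C−4)+0.615/C = 1.1798
τ_max = K_W·8FD/(πd³) = 1.1798·152.49 = 179.91 MPa
τ_max > 150 MPa → exceeds allowable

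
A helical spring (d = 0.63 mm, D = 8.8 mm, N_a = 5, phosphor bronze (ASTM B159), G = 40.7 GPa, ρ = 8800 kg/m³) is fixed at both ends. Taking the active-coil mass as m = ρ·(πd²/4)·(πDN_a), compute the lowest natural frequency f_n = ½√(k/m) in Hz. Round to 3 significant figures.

394 Hz

k = Gd⁴/(8D³N_a) = (40.7×10³)(0.63⁴)/(8·8.8³·5) = 0.23521 N/mm = 235.21 N/m
Wire length L = πDN_a = π·8.8·5 = 138.23 mm
m = ρ·(πd²/4)·L = 8800 × 0.31172×10⁻⁶ m² × 0.13823 m = 0.00037919 kg
f_n = ½√(k/m) = 0.5·√(235.21/0.00037919) = 0.5·√(6.2029e+05) = 393.79 Hz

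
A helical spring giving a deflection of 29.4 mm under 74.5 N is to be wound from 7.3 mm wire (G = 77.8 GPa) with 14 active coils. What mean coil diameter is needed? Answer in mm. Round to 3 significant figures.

92.0 mm

Required rate k = F/δ = 74.5/29.4 = 2.534 N/mm
D = (Gd⁴/(8N_a·k))^(1/3) = (77.8×10³·7.3⁴/(8·14·2.534))^(1/3)
  = (778474)^(1/3) = 91.9916 mm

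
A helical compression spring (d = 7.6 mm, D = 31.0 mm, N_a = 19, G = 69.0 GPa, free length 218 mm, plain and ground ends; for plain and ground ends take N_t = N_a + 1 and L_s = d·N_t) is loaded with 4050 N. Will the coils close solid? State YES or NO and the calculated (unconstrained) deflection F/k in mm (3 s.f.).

YES, δ = 79.7 mm

k = Gd⁴/(8D³N_a) = (69.0×10³)(7.6⁴)/(8·31.0³·19) = 50.836 N/mm
N_t = 20; L_s = 7.6·20 = 152 mm; δ_solid = L₀ − L_s = 218 − 152 = 66 mm
δ = F/k = 4050/50.836 = 79.667 mm
δ ≥ δ_solid → spring goes solid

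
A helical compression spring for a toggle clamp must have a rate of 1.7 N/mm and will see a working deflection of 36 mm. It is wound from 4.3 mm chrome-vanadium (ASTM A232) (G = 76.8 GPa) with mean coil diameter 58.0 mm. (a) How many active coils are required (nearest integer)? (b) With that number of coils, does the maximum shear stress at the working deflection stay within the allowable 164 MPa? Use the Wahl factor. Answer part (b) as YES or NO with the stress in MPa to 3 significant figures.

N_a = Gd⁴/(8D³k) = (76.8×10³)(4.3⁴)/(8·58.0³·1.7) = 9.895 → N_a = 10
Actual rate k = Gd⁴/(8D³·10) = 1.6821 N/mm
Working load F = kδ = 1.6821·36 = 60.557 N
C = 58.0/4.3 = 13.4884; K_W = (4C−1)/(4C−4)+0.615/C = 1.1057
τ_max = K_W·8FD/(πd³) = 1.1057·112.49 = 124.38 MPa
τ_max ≤ 164 MPa → acceptable

(a) 10 coils; (b) YES, τ_max = 124 MPa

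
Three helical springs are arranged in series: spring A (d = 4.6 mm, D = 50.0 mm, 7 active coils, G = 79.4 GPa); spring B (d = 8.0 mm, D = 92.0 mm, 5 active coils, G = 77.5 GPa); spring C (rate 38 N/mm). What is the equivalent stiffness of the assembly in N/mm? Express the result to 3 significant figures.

3.11 N/mm

k_A = Gd⁴/(8D³N_a) = (79.4×10³)(4.6⁴)/(8·50.0³·7) = 5.0787 N/mm
k_B = Gd⁴/(8D³N_a) = (77.5×10³)(8.0⁴)/(8·92.0³·5) = 10.192 N/mm
Series: 1/k_eq = 1/5.0787 + 1/10.192 + 1/38 = 0.32134; k_eq = 3.112 N/mm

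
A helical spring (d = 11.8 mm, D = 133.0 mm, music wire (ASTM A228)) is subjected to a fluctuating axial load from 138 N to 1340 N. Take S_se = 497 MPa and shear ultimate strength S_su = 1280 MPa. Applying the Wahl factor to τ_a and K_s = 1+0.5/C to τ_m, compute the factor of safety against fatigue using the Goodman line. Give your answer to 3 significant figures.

C = D/d = 133.0/11.8 = 11.2712; K_W = (4C−1)/(4C−4)+0.615/C = 1.1276; K_s = 1+0.5/C = 1.0444
F_a = (F_max−F_min)/2 = 601 N; F_m = (F_max+F_min)/2 = 739 N
τ_a = K_W·8F_aD/(πd³) = 1.1276 × 123.89 = 139.69 MPa
τ_m = K_s·8F_mD/(πd³) = 1.0444 × 152.33 = 159.09 MPa
Goodman: 1/n_f = τ_a/S_se + τ_m/S_su = 139.69/497 + 159.09/1280 = 0.28107 + 0.12429 = 0.40536
n_f = 1/0.40536 = 2.467

2.47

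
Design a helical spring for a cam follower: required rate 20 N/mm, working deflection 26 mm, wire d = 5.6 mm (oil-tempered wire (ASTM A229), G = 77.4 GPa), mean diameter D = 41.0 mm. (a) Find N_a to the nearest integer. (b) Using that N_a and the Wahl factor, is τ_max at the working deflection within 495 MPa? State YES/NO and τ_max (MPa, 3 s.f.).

N_a = Gd⁴/(8D³k) = (77.4×10³)(5.6⁴)/(8·41.0³·20) = 6.903 → N_a = 7
Actual rate k = Gd⁴/(8D³·7) = 19.722 N/mm
Working load F = kδ = 19.722·26 = 512.77 N
C = 41.0/5.6 = 7.3214; K_W = (4C−1)/(4C−4)+0.615/C = 1.2026
τ_max = K_W·8FD/(πd³) = 1.2026·304.85 = 366.63 MPa
τ_max ≤ 495 MPa → acceptable

(a) 7 coils; (b) YES, τ_max = 367 MPa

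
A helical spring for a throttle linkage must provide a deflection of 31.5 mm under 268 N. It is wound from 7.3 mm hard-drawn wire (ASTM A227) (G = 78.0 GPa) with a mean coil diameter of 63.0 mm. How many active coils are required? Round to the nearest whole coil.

Required rate k = F/δ = 268/31.5 = 8.5079 N/mm
N_a = Gd⁴/(8D³k) = (78.0×10³ × 7.3⁴)/(8 × 63.0³ × 8.5079)
    = 2.21506e+08 / 1.70191e+07 = 13.02 → 13 coils

13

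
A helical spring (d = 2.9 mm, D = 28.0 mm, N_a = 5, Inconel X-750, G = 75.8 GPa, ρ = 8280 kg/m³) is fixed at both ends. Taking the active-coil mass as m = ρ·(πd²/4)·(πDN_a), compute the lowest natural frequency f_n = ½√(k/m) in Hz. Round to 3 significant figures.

k = Gd⁴/(8D³N_a) = (75.8×10³)(2.9⁴)/(8·28.0³·5) = 6.1056 N/mm = 6105.6 N/m
Wire length L = πDN_a = π·28.0·5 = 439.82 mm
m = ρ·(πd²/4)·L = 8280 × 6.6052×10⁻⁶ m² × 0.43982 m = 0.024054 kg
f_n = ½√(k/m) = 0.5·√(6105.6/0.024054) = 0.5·√(2.5382e+05) = 251.9 Hz

252 Hz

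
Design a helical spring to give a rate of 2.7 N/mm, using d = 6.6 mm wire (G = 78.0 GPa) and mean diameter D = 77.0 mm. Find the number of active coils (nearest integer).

15

N_a = Gd⁴/(8D³k) = (78.0×10³ × 6.6⁴)/(8 × 77.0³ × 2.7)
    = 1.48003e+08 / 9.86111e+06 = 15.01 → 15 coils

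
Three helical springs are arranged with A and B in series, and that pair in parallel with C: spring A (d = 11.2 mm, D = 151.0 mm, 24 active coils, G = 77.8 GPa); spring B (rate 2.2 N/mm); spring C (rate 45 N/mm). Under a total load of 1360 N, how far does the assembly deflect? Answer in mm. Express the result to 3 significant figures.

29.6 mm

k_A = Gd⁴/(8D³N_a) = (77.8×10³)(11.2⁴)/(8·151.0³·24) = 1.8519 N/mm
Springs A,B series: k_AB = 1/(1/1.8519+1/2.2) = 1.0055 N/mm; parallel with C: k_eq = 1.0055+45 = 46.006 N/mm
δ = F/k_eq = 1360/46.006 = 29.562 mm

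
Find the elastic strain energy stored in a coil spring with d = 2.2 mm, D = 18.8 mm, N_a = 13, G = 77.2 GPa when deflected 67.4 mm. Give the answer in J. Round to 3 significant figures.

5.94 J

k = Gd⁴/(8D³N_a) = (77.2×10³)(2.2⁴)/(8·18.8³·13) = 2.617 N/mm
U = ½kδ² = 0.5 × 2.617 × 67.4² = 5944.2 N·mm = 5.9442 J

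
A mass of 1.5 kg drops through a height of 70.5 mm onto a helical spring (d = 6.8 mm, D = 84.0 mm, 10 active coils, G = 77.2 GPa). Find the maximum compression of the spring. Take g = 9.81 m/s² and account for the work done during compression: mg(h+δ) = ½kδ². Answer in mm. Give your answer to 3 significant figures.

29.0 mm

k = Gd⁴/(8D³N_a) = (77.2×10³)(6.8⁴)/(8·84.0³·10) = 3.4812 N/mm
W = mg = 1.5 × 9.81 = 14.715 N
½kδ² − Wδ − Wh = 0 → δ = (W + √(W² + 2kWh))/k
δ = (14.715 + √(216.53 + 7222.78))/3.4812 = (14.715 + 86.251)/3.4812 = 29.004 mm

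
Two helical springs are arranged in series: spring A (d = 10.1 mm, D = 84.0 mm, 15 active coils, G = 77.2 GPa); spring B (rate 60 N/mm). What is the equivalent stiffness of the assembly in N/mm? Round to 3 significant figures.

9.51 N/mm

k_A = Gd⁴/(8D³N_a) = (77.2×10³)(10.1⁴)/(8·84.0³·15) = 11.295 N/mm
Series: 1/k_eq = 1/11.295 + 1/60 = 0.1052; k_eq = 9.5055 N/mm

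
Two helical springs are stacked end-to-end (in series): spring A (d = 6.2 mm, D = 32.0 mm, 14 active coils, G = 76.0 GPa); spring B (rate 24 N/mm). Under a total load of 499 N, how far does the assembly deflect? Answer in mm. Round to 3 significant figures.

37.1 mm

k_A = Gd⁴/(8D³N_a) = (76.0×10³)(6.2⁴)/(8·32.0³·14) = 30.599 N/mm
Series: 1/k_eq = 1/30.599 + 1/24 = 0.074347; k_eq = 13.45 N/mm
δ = F/k_eq = 499/13.45 = 37.099 mm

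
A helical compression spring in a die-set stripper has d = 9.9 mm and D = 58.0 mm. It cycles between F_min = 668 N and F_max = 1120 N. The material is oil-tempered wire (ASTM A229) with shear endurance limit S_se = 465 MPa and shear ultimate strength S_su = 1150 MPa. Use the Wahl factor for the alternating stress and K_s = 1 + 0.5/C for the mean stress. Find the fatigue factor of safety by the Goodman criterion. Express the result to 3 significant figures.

4.51

C = D/d = 58.0/9.9 = 5.8586; K_W = (4C−1)/(4C−4)+0.615/C = 1.2593; K_s = 1+0.5/C = 1.0853
F_a = (F_max−F_min)/2 = 226 N; F_m = (F_max+F_min)/2 = 894 N
τ_a = K_W·8F_aD/(πd³) = 1.2593 × 34.401 = 43.323 MPa
τ_m = K_s·8F_mD/(πd³) = 1.0853 × 136.08 = 147.7 MPa
Goodman: 1/n_f = τ_a/S_se + τ_m/S_su = 43.323/465 + 147.7/1150 = 0.09317 + 0.12843 = 0.2216
n_f = 1/0.2216 = 4.513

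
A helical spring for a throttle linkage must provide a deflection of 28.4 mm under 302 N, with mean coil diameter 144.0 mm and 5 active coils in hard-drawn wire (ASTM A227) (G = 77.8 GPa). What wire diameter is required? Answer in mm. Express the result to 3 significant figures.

11.3 mm

Required rate k = F/δ = 302/28.4 = 10.634 N/mm
d = (8D³N_a·k / G)^(1/4) = (8·144.0³·5·10.634 / (77.8×10³))^0.25
  = (16325)^0.25 = 11.3035 mm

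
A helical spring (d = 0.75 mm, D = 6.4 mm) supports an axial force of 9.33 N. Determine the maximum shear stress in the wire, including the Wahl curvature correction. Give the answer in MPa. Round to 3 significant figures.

Spring index C = D/d = 6.4/0.75 = 8.5333
K_W = (4C−1)/(4C−4) + 0.615/C = 33.133/30.133 + 0.0721 = 1.1716
τ₀ = 8FD/(πd³) = 8·9.33·6.4/(π·0.75³) = 477.696/1.3254 = 360.43 MPa
τ_max = K·τ₀ = 1.1716 × 360.43 = 422.29 MPa

422 MPa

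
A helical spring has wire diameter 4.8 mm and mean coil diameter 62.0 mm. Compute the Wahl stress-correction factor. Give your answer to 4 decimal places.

C = D/d = 62.0/4.8 = 12.9167
K_W = (4C−1)/(4C−4) + 0.615/C = 50.667/47.667 + 0.0476 = 1.1105

1.1105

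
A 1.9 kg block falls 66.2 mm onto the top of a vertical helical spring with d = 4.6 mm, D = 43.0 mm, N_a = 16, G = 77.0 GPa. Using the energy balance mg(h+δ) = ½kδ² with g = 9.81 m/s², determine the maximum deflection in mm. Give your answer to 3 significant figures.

k = Gd⁴/(8D³N_a) = (77.0×10³)(4.6⁴)/(8·43.0³·16) = 3.3877 N/mm
W = mg = 1.9 × 9.81 = 18.639 N
½kδ² − Wδ − Wh = 0 → δ = (W + √(W² + 2kWh))/k
δ = (18.639 + √(347.41 + 8360.21))/3.3877 = (18.639 + 93.315)/3.3877 = 33.047 mm

33.0 mm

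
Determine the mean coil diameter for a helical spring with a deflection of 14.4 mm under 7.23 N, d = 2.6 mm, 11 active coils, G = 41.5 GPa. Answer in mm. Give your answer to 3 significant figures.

Required rate k = F/δ = 7.23/14.4 = 0.50208 N/mm
D = (Gd⁴/(8N_a·k))^(1/3) = (41.5×10³·2.6⁴/(8·11·0.50208))^(1/3)
  = (42922.3)^(1/3) = 35.0129 mm

35.0 mm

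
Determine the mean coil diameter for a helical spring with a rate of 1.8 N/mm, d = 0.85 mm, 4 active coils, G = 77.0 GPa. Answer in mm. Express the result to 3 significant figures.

D = (Gd⁴/(8N_a·k))^(1/3) = (77.0×10³·0.85⁴/(8·4·1.8))^(1/3)
  = (697.821)^(1/3) = 8.8698 mm

8.87 mm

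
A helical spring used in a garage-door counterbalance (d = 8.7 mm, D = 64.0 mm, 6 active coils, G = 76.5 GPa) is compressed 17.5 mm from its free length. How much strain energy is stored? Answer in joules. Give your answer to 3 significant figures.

5.33 J

k = Gd⁴/(8D³N_a) = (76.5×10³)(8.7⁴)/(8·64.0³·6) = 34.83 N/mm
U = ½kδ² = 0.5 × 34.83 × 17.5² = 5333.4 N·mm = 5.3334 J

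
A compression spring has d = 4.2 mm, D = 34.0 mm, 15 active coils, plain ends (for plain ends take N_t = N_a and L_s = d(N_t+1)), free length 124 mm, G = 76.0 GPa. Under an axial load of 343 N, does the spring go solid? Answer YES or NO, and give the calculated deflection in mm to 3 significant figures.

YES, δ = 68.4 mm

k = Gd⁴/(8D³N_a) = (76.0×10³)(4.2⁴)/(8·34.0³·15) = 5.0141 N/mm
N_t = 15; L_s = 4.2·16 = 67.2 mm; δ_solid = L₀ − L_s = 124 − 67.2 = 56.8 mm
δ = F/k = 343/5.0141 = 68.407 mm
δ ≥ δ_solid → spring goes solid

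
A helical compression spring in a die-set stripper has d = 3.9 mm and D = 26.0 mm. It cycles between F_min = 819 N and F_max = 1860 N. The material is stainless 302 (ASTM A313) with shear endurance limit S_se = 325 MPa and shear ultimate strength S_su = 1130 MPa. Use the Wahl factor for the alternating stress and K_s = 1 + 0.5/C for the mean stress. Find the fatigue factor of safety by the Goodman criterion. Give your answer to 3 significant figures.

0.277

C = D/d = 26.0/3.9 = 6.6667; K_W = (4C−1)/(4C−4)+0.615/C = 1.2246; K_s = 1+0.5/C = 1.0750
F_a = (F_max−F_min)/2 = 520.5 N; F_m = (F_max+F_min)/2 = 1339.5 N
τ_a = K_W·8F_aD/(πd³) = 1.2246 × 580.95 = 711.44 MPa
τ_m = K_s·8F_mD/(πd³) = 1.0750 × 1495.1 = 1607.2 MPa
Goodman: 1/n_f = τ_a/S_se + τ_m/S_su = 711.44/325 + 1607.2/1130 = 2.18903 + 1.42230 = 3.6113
n_f = 1/3.6113 = 0.2769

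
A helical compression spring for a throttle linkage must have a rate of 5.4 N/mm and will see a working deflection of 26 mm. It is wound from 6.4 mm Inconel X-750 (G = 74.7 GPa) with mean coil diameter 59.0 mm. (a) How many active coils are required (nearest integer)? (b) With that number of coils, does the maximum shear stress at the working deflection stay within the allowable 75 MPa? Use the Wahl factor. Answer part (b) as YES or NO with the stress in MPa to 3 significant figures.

N_a = Gd⁴/(8D³k) = (74.7×10³)(6.4⁴)/(8·59.0³·5.4) = 14.13 → N_a = 14
Actual rate k = Gd⁴/(8D³·14) = 5.4484 N/mm
Working load F = kδ = 5.4484·26 = 141.66 N
C = 59.0/6.4 = 9.2188; K_W = (4C−1)/(4C−4)+0.615/C = 1.1580
τ_max = K_W·8FD/(πd³) = 1.1580·81.188 = 94.013 MPa
τ_max > 75 MPa → exceeds allowable

(a) 14 coils; (b) NO, τ_max = 94.0 MPa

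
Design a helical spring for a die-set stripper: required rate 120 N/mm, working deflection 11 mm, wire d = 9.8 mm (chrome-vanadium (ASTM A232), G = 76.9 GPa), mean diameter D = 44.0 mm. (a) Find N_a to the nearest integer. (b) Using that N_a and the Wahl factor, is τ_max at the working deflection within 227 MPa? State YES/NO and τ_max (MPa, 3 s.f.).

N_a = Gd⁴/(8D³k) = (76.9×10³)(9.8⁴)/(8·44.0³·120) = 8.674 → N_a = 9
Actual rate k = Gd⁴/(8D³·9) = 115.65 N/mm
Working load F = kδ = 115.65·11 = 1272.1 N
C = 44.0/9.8 = 4.4898; K_W = (4C−1)/(4C−4)+0.615/C = 1.3519
τ_max = K_W·8FD/(πd³) = 1.3519·151.44 = 204.73 MPa
τ_max ≤ 227 MPa → acceptable

(a) 9 coils; (b) YES, τ_max = 205 MPa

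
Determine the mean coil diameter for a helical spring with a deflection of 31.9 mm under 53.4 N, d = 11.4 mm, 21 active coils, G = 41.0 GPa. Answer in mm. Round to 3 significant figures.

135 mm

Required rate k = F/δ = 53.4/31.9 = 1.674 N/mm
D = (Gd⁴/(8N_a·k))^(1/3) = (41.0×10³·11.4⁴/(8·21·1.674))^(1/3)
  = (2.46231e+06)^(1/3) = 135.0355 mm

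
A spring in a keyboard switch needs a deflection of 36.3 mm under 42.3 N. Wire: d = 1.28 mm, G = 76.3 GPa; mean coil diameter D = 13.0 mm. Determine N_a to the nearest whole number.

Required rate k = F/δ = 42.3/36.3 = 1.1653 N/mm
N_a = Gd⁴/(8D³k) = (76.3×10³ × 1.28⁴)/(8 × 13.0³ × 1.1653)
    = 204816 / 20481.1 = 10 → 10 coils

10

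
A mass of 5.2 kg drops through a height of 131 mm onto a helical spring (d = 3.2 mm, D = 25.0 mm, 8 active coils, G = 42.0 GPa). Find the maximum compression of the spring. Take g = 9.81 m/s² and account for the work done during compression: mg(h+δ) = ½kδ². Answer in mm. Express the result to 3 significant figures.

67.9 mm

k = Gd⁴/(8D³N_a) = (42.0×10³)(3.2⁴)/(8·25.0³·8) = 4.404 N/mm
W = mg = 5.2 × 9.81 = 51.012 N
½kδ² − Wδ − Wh = 0 → δ = (W + √(W² + 2kWh))/k
δ = (51.012 + √(2602.2 + 58860.4))/4.404 = (51.012 + 247.92)/4.404 = 67.876 mm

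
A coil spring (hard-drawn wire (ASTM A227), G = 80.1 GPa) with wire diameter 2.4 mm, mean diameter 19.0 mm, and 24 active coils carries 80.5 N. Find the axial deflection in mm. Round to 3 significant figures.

k = Gd⁴/(8D³N_a) = (80.1×10³)(2.4⁴)/(8·19.0³·24) = 2.018 N/mm
δ = F/k = 80.5 / 2.018 = 39.892 mm

39.9 mm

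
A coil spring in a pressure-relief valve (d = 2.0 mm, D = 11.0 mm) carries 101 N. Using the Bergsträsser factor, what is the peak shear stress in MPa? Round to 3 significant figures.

Spring index C = D/d = 11.0/2.0 = 5.5000
K_B = (4C+2)/(4C−3) = 24.000/19.000 = 1.2632
τ₀ = 8FD/(πd³) = 8·101·11.0/(π·2.0³) = 8888/25.133 = 353.64 MPa
τ_max = K·τ₀ = 1.2632 × 353.64 = 446.71 MPa

447 MPa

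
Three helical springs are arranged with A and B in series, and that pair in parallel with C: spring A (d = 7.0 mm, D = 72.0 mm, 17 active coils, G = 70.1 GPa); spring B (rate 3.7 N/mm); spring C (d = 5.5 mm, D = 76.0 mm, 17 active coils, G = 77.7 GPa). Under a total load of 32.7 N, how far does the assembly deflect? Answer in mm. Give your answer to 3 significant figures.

k_A = Gd⁴/(8D³N_a) = (70.1×10³)(7.0⁴)/(8·72.0³·17) = 3.3157 N/mm
k_C = Gd⁴/(8D³N_a) = (77.7×10³)(5.5⁴)/(8·76.0³·17) = 1.1909 N/mm
Springs A,B series: k_AB = 1/(1/3.3157+1/3.7) = 1.7487 N/mm; parallel with C: k_eq = 1.7487+1.1909 = 2.9396 N/mm
δ = F/k_eq = 32.7/2.9396 = 11.124 mm

11.1 mm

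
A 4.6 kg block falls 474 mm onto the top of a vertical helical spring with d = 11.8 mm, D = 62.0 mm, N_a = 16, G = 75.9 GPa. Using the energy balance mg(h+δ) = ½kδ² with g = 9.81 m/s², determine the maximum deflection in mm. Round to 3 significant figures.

30.7 mm

k = Gd⁴/(8D³N_a) = (75.9×10³)(11.8⁴)/(8·62.0³·16) = 48.237 N/mm
W = mg = 4.6 × 9.81 = 45.126 N
½kδ² − Wδ − Wh = 0 → δ = (W + √(W² + 2kWh))/k
δ = (45.126 + √(2036.4 + 2.06357e+06))/48.237 = (45.126 + 1437.2)/48.237 = 30.73 mm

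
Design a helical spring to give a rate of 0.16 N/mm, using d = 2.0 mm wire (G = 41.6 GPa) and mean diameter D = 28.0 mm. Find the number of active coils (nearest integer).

N_a = Gd⁴/(8D³k) = (41.6×10³ × 2.0⁴)/(8 × 28.0³ × 0.16)
    = 665600 / 28098.6 = 23.69 → 24 coils

24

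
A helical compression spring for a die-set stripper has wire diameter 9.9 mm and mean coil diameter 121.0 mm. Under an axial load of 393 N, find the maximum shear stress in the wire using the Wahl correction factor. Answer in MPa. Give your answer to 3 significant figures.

Spring index C = D/d = 121.0/9.9 = 12.2222
K_W = (4C−1)/(4C−4) + 0.615/C = 47.889/44.889 + 0.0503 = 1.1171
τ₀ = 8FD/(πd³) = 8·393·121.0/(π·9.9³) = 380424/3048.3 = 124.8 MPa
τ_max = K·τ₀ = 1.1171 × 124.8 = 139.42 MPa

139 MPa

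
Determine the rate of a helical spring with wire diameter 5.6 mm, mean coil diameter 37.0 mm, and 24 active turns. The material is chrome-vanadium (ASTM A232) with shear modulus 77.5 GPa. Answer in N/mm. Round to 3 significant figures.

7.84 N/mm

k = Gd⁴/(8D³N_a) = (77.5×10³ × 5.6⁴) / (8 × 37.0³ × 24)
  = 7.62173e+07 / 9.72538e+06 = 7.837 N/mm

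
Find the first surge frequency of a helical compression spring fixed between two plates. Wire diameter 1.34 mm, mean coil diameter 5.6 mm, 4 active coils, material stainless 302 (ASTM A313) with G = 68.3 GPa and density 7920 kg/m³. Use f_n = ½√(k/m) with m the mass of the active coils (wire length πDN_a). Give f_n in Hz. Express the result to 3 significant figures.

k = Gd⁴/(8D³N_a) = (68.3×10³)(1.34⁴)/(8·5.6³·4) = 39.186 N/mm = 39186 N/m
Wire length L = πDN_a = π·5.6·4 = 70.372 mm
m = ρ·(πd²/4)·L = 7920 × 1.4103×10⁻⁶ m² × 0.070372 m = 0.000786 kg
f_n = ½√(k/m) = 0.5·√(39186/0.000786) = 0.5·√(4.9854e+07) = 3530.4 Hz

3530 Hz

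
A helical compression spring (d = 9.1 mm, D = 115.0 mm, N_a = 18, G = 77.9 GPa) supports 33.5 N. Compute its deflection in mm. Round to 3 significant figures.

k = Gd⁴/(8D³N_a) = (77.9×10³)(9.1⁴)/(8·115.0³·18) = 2.4392 N/mm
δ = F/k = 33.5 / 2.4392 = 13.734 mm

13.7 mm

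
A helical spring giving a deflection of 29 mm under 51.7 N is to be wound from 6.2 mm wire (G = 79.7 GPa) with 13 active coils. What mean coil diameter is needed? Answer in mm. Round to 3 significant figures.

Required rate k = F/δ = 51.7/29 = 1.7828 N/mm
D = (Gd⁴/(8N_a·k))^(1/3) = (79.7×10³·6.2⁴/(8·13·1.7828))^(1/3)
  = (635183)^(1/3) = 85.9607 mm

86.0 mm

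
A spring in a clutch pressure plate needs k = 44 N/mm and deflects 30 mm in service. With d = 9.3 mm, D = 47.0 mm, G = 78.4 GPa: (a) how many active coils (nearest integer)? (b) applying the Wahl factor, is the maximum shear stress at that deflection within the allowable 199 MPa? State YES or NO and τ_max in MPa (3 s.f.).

N_a = Gd⁴/(8D³k) = (78.4×10³)(9.3⁴)/(8·47.0³·44) = 16.05 → N_a = 16
Actual rate k = Gd⁴/(8D³·16) = 44.131 N/mm
Working load F = kδ = 44.131·30 = 1323.9 N
C = 47.0/9.3 = 5.0538; K_W = (4C−1)/(4C−4)+0.615/C = 1.3067
τ_max = K_W·8FD/(πd³) = 1.3067·196.99 = 257.41 MPa
τ_max > 199 MPa → exceeds allowable

(a) 16 coils; (b) NO, τ_max = 257 MPa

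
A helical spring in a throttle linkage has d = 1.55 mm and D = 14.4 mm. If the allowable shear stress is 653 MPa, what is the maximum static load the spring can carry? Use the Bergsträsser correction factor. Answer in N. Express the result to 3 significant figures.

57.8 N

C = D/d = 14.4/1.55 = 9.2903
K_B = (4C+2)/(4C−3) = 39.161/34.161 = 1.1464
τ_max = K·8FD/(πd³) → F_max = τ_allow·πd³/(8DK)
F_max = 653·π·1.55³/(8·14.4·1.1464) = 7639.4/132.06 = 57.847 N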